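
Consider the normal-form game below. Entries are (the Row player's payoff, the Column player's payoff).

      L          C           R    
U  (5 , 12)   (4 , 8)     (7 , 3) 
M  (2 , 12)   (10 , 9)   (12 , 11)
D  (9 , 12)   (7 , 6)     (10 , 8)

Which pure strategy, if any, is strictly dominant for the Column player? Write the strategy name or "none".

L

L vs C: U: 12>8, M: 12>9, D: 12>6.
L vs R: U: 12>3, M: 12>11, D: 12>8.
L strictly beats every other strategy against every opponent action, so it is strictly dominant.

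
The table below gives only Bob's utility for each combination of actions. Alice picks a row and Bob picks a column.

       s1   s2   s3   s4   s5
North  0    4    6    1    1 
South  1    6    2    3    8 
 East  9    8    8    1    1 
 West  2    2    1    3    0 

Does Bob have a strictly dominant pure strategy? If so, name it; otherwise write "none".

none

s1 fails to dominate s2 at North (0<4).
s2 fails to dominate s1 at East (8<9).
s3 fails to dominate s1 at East (8<9).
s4 fails to dominate s1 at East (1<9).
s5 fails to dominate s1 at East (1<9).
No single strategy dominates all the others.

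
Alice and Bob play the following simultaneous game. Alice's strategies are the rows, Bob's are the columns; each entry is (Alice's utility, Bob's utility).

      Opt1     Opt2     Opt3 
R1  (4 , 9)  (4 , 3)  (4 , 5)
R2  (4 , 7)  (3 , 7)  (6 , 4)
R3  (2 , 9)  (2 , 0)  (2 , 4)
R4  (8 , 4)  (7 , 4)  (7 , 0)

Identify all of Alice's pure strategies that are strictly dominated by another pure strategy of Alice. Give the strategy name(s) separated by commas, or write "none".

R1, R2, R3

R1 is strictly dominated by R4 (Opt1: 8>4, Opt2: 7>4, Opt3: 7>4).
R2: dominated, since R4 does at least as well everywhere (Opt1: 8>4, Opt2: 7>3, Opt3: 7>6).
R1 strictly dominates R3 — Opt1: 4>2, Opt2: 4>2, Opt3: 4>2.
R4: no other strategy beats it everywhere (R1 at Opt1 (8>4); R2 at Opt1 (8>4); R3 at Opt1 (8>2)).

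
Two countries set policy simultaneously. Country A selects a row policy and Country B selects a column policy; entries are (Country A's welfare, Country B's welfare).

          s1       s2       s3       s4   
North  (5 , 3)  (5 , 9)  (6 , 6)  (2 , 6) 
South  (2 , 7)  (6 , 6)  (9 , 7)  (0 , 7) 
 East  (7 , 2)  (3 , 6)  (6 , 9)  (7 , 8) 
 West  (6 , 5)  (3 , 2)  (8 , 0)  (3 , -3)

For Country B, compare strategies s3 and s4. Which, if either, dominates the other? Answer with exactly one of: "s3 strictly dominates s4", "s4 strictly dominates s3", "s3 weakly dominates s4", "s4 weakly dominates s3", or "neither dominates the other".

s3 weakly dominates s4

Compare s3 to s4 across each opponent action: North: 6=6, South: 7=7, East: 9>8, West: 0>-3.
s3 is at least as good everywhere and strictly better somewhere (tied only at North, South), so s3 weakly but not strictly dominates s4.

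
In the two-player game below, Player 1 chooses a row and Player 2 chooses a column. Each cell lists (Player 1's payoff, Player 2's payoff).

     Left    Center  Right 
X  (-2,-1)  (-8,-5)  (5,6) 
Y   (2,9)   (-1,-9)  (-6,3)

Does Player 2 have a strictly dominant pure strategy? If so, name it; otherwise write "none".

Left fails to dominate Right at X (-1<6).
Center fails to dominate Left at X (-5<-1).
Right fails to dominate Left at Y (3<9).
No single strategy dominates all the others.

none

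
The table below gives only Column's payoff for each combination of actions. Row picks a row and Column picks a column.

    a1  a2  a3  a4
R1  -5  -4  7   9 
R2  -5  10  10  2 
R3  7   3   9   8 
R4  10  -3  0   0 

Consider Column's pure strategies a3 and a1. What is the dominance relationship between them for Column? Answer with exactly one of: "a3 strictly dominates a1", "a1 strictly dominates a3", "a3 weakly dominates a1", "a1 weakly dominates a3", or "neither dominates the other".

Compare a3 to a1 across each opponent action: R1: 7>-5, R2: 10>-5, R3: 9>7, R4: 0<10.
a3 does better at R1, R2, R3 but worse at R4; neither strategy dominates the other.

neither dominates the other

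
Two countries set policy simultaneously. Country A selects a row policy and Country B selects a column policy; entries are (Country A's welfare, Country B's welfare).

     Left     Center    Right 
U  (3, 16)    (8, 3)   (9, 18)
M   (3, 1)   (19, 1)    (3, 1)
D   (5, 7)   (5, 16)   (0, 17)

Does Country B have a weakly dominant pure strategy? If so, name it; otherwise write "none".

Right vs Left: U: 18>16, M: 1=1, D: 17>7.
Right vs Center: U: 18>3, M: 1=1, D: 17>16.
Right is at least as good as every other strategy against every opponent action, so it is weakly dominant.

Right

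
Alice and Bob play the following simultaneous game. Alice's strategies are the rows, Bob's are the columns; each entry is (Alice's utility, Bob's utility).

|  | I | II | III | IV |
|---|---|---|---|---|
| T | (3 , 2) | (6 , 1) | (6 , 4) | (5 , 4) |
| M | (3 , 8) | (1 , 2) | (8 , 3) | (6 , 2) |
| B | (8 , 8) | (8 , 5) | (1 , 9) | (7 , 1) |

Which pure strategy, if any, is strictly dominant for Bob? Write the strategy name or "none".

none

I fails to dominate III at T (2<4).
II fails to dominate I at T (1<2).
III fails to dominate I at M (3<8).
IV fails to dominate I at M (2<8).
No single strategy dominates all the others.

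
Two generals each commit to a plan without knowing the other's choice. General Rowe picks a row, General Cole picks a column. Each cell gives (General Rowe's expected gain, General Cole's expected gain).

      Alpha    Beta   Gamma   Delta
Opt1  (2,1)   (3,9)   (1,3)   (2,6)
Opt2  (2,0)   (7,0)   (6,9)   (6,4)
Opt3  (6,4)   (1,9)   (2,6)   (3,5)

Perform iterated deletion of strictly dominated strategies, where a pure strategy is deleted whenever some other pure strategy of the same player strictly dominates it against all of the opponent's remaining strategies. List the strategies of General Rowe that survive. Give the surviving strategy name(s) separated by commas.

Column Alpha is eliminated: Gamma beats it against every remaining row (Opt1: 3>1, Opt2: 9>0, Opt3: 6>4).
Row Opt1 is eliminated: Opt2 beats it against every remaining column (Beta: 7>3, Gamma: 6>1, Delta: 6>2).
General Rowe's strategy Opt3 is strictly dominated by Opt2 (Beta: 7>1, Gamma: 6>2, Delta: 6>3) and is removed.
For General Cole, Gamma strictly dominates Beta on the remaining rows (Opt2: 9>0); eliminate Beta.
For General Cole, Gamma strictly dominates Delta on the remaining rows (Opt2: 9>4); eliminate Delta.
Among the remaining strategies, none is strictly dominated by another pure strategy of the same player, so the elimination stops.
Surviving strategies — General Rowe: {Opt2}; General Cole: {Gamma}.

Opt2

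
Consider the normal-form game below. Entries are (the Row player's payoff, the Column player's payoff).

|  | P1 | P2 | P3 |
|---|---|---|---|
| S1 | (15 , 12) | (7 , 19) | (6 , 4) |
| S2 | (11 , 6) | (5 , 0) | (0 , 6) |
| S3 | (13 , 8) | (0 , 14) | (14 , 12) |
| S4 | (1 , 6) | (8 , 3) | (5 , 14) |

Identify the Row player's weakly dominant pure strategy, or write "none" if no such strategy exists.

S1 fails to dominate S3 at P3 (6<14).
S2 fails to dominate S1 at P1 (11<15).
S3 fails to dominate S1 at P1 (13<15).
S4 fails to dominate S1 at P1 (1<15).
No single strategy dominates all the others.

none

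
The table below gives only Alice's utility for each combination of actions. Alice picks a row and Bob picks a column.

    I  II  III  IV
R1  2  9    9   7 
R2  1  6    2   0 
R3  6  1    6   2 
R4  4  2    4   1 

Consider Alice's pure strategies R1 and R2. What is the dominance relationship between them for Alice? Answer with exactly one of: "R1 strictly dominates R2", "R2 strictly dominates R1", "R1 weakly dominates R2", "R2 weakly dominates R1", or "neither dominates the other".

R1's payoffs vs R2's, by Bob's action — I: 2>1, II: 9>6, III: 9>2, IV: 7>0.
Every comparison favours R1, so R1 strictly dominates R2.

R1 strictly dominates R2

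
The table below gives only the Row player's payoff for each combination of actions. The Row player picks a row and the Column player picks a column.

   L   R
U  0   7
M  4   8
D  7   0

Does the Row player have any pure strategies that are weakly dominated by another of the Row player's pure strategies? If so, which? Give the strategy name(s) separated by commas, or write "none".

U

M weakly dominates U — L: 4>0, R: 8>7.
M: no other strategy beats it everywhere (U at L (4>0); D at R (8>0)).
D: no other strategy beats it everywhere (U at L (7>0); M at L (7>4)).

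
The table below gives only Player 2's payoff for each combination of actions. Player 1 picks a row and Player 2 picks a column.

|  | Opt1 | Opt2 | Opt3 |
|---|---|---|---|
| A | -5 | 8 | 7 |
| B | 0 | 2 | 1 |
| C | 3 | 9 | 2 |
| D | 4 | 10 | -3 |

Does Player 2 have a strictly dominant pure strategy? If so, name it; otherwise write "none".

Opt2 vs Opt1: A: 8>-5, B: 2>0, C: 9>3, D: 10>4.
Opt2 vs Opt3: A: 8>7, B: 2>1, C: 9>2, D: 10>-3.
Opt2 strictly beats every other strategy against every opponent action, so it is strictly dominant.

Opt2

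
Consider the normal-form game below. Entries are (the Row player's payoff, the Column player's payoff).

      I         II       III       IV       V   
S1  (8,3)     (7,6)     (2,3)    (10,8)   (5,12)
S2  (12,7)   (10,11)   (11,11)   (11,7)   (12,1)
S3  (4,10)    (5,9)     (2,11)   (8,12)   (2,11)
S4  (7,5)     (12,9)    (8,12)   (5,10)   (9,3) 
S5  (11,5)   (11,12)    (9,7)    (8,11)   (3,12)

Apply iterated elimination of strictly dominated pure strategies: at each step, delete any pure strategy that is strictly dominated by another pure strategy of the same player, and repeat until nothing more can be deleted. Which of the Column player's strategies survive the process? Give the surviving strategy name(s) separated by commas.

For the Row player, S2 strictly dominates S1 on the remaining columns (I: 12>8, II: 10>7, III: 11>2, IV: 11>10, V: 12>5); eliminate S1.
The Row player's strategy S3 is strictly dominated by S2 (I: 12>4, II: 10>5, III: 11>2, IV: 11>8, V: 12>2) and is removed.
Column I is eliminated: II beats it against every remaining row (S2: 11>7, S4: 9>5, S5: 12>5).
Among the remaining strategies, none is strictly dominated by another pure strategy of the same player, so the elimination stops.
Surviving strategies — the Row player: {S2, S4, S5}; the Column player: {II, III, IV, V}.

II, III, IV, V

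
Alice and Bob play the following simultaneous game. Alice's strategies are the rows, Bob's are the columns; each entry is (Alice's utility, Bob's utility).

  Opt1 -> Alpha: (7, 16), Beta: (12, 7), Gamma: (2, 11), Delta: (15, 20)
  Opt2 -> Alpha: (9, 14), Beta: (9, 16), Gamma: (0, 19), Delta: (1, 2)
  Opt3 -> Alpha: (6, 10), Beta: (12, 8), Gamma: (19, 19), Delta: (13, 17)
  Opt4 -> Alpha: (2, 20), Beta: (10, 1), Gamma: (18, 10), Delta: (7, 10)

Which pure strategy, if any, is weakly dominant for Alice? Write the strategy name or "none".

none

Opt1 fails to dominate Opt2 at Alpha (7<9).
Opt2 fails to dominate Opt1 at Beta (9<12).
Opt3 fails to dominate Opt1 at Alpha (6<7).
Opt4 fails to dominate Opt1 at Alpha (2<7).
No single strategy dominates all the others.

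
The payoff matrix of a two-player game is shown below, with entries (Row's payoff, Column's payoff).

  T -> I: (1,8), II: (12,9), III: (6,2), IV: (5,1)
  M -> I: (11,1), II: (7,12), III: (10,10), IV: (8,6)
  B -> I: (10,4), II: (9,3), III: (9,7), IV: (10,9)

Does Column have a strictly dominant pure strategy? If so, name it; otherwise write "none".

none

I fails to dominate II at T (8<9).
II fails to dominate I at B (3<4).
III fails to dominate I at T (2<8).
IV fails to dominate I at T (1<8).
No single strategy dominates all the others.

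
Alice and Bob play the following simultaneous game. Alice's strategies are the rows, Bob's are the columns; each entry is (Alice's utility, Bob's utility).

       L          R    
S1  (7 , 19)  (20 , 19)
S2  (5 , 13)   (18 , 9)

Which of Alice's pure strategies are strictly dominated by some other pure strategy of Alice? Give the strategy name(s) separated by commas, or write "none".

Nothing dominates S1: S2 at L (7>5).
S1 strictly dominates S2 — L: 7>5, R: 20>18.

S2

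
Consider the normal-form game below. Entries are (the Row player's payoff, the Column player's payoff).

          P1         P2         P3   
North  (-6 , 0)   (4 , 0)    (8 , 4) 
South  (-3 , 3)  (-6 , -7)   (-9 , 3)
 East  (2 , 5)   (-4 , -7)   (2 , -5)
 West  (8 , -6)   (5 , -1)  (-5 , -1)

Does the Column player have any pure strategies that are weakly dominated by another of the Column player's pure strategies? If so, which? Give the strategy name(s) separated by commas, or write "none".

P2

Nothing dominates P1: P2 at South (3>-7); P3 at East (5>-5).
P2 is weakly dominated by P3 (North: 4>0, South: 3>-7, East: -5>-7, West: -1=-1).
P3 is not dominated — it holds its own against P1 at North (4>0); P2 at North (4>0).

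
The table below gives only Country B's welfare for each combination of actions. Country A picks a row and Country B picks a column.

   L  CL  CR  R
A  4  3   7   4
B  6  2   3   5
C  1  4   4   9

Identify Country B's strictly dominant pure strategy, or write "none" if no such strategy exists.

none

L fails to dominate CL at C (1<4).
CL fails to dominate L at A (3<4).
CR fails to dominate L at B (3<6).
R fails to dominate L at A (4=4).
No single strategy dominates all the others.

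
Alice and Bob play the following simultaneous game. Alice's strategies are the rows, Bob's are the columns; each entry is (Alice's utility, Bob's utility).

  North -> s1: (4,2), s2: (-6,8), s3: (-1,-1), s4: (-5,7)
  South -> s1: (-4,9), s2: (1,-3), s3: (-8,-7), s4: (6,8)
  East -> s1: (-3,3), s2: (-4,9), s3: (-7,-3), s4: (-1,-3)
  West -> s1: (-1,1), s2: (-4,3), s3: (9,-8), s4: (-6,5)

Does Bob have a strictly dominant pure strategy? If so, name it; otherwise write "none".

none

s1 fails to dominate s2 at North (2<8).
s2 fails to dominate s1 at South (-3<9).
s3 fails to dominate s1 at North (-1<2).
s4 fails to dominate s1 at South (8<9).
No single strategy dominates all the others.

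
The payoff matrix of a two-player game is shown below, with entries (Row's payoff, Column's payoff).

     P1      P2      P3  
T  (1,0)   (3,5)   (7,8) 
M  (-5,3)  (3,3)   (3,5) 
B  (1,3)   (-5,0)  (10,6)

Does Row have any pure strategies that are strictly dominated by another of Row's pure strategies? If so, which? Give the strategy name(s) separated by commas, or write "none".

Nothing dominates T: M at P1 (1>-5); B at P1 (1=1).
M is not dominated — it holds its own against T at P2 (3=3); B at P2 (3>-5).
B is not dominated — it holds its own against T at P1 (1=1); M at P1 (1>-5).

none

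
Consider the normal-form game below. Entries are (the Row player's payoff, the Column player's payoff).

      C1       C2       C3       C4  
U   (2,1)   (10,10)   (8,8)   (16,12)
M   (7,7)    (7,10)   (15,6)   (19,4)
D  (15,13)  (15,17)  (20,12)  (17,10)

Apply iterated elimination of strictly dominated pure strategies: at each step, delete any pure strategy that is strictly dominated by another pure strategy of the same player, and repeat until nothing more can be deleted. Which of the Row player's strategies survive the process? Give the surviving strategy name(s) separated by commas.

Row U is eliminated: D beats it against every remaining column (C1: 15>2, C2: 15>10, C3: 20>8, C4: 17>16).
The Column player's strategy C1 is strictly dominated by C2 (M: 10>7, D: 17>13) and is removed.
For the Column player, C2 strictly dominates C3 on the remaining rows (M: 10>6, D: 17>12); eliminate C3.
Column C4 is eliminated: C2 beats it against every remaining row (M: 10>4, D: 17>10).
The Row player's strategy M is strictly dominated by D (C2: 15>7) and is removed.
Among the remaining strategies, none is strictly dominated by another pure strategy of the same player, so the elimination stops.
Surviving strategies — the Row player: {D}; the Column player: {C2}.

D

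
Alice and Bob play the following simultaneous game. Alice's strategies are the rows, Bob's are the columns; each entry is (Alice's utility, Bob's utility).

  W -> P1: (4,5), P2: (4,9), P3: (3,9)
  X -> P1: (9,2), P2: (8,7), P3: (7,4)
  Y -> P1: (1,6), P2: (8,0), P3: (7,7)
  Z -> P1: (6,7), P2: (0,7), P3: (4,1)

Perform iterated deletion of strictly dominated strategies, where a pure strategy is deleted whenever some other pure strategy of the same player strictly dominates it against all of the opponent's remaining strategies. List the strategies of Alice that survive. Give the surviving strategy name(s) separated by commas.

For Alice, X strictly dominates W on the remaining columns (P1: 9>4, P2: 8>4, P3: 7>3); eliminate W.
Row Z is eliminated: X beats it against every remaining column (P1: 9>6, P2: 8>0, P3: 7>4).
Column P1 is eliminated: P3 beats it against every remaining row (X: 4>2, Y: 7>6).
Among the remaining strategies, none is strictly dominated by another pure strategy of the same player, so the elimination stops.
Surviving strategies — Alice: {X, Y}; Bob: {P2, P3}.

X, Y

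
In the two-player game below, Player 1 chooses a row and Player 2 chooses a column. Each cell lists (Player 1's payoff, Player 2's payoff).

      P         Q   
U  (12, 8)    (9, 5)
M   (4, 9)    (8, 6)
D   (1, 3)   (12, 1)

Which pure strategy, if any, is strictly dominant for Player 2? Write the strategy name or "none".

P

P vs Q: U: 8>5, M: 9>6, D: 3>1.
P strictly beats every other strategy against every opponent action, so it is strictly dominant.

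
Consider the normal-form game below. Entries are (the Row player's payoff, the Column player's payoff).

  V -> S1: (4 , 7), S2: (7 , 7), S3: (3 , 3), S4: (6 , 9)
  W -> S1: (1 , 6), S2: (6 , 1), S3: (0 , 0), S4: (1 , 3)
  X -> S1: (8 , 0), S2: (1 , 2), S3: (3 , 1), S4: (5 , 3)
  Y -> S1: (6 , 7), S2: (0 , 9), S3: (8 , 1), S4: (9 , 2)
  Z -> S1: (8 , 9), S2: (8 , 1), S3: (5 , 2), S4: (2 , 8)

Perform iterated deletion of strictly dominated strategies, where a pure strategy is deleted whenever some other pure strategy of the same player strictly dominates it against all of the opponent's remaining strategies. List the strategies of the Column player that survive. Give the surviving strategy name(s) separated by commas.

S1, S2, S4

For the Row player, V strictly dominates W on the remaining columns (S1: 4>1, S2: 7>6, S3: 3>0, S4: 6>1); eliminate W.
For the Column player, S4 strictly dominates S3 on the remaining rows (V: 9>3, X: 3>1, Y: 2>1, Z: 8>2); eliminate S3.
Among the remaining strategies, none is strictly dominated by another pure strategy of the same player, so the elimination stops.
Surviving strategies — the Row player: {V, X, Y, Z}; the Column player: {S1, S2, S4}.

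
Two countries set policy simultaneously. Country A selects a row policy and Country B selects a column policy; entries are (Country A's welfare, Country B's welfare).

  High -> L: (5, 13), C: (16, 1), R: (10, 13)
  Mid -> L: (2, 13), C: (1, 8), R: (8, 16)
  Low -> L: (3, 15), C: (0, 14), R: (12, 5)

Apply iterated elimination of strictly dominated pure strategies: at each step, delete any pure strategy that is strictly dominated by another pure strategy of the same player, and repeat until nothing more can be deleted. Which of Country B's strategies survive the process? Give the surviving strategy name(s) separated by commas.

Country A's strategy Mid is strictly dominated by High (L: 5>2, C: 16>1, R: 10>8) and is removed.
For Country B, L strictly dominates C on the remaining rows (High: 13>1, Low: 15>14); eliminate C.
Among the remaining strategies, none is strictly dominated by another pure strategy of the same player, so the elimination stops.
Surviving strategies — Country A: {High, Low}; Country B: {L, R}.

L, R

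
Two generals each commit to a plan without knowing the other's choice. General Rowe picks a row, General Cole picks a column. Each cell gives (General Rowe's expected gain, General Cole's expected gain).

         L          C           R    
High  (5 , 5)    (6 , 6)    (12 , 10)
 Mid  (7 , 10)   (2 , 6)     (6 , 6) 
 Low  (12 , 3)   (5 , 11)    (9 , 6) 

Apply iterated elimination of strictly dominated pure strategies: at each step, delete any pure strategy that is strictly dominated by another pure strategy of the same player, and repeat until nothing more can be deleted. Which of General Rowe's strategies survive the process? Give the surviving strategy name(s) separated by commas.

General Rowe's strategy Mid is strictly dominated by Low (L: 12>7, C: 5>2, R: 9>6) and is removed.
For General Cole, C strictly dominates L on the remaining rows (High: 6>5, Low: 11>3); eliminate L.
For General Rowe, High strictly dominates Low on the remaining columns (C: 6>5, R: 12>9); eliminate Low.
General Cole's strategy C is strictly dominated by R (High: 10>6) and is removed.
Among the remaining strategies, none is strictly dominated by another pure strategy of the same player, so the elimination stops.
Surviving strategies — General Rowe: {High}; General Cole: {R}.

High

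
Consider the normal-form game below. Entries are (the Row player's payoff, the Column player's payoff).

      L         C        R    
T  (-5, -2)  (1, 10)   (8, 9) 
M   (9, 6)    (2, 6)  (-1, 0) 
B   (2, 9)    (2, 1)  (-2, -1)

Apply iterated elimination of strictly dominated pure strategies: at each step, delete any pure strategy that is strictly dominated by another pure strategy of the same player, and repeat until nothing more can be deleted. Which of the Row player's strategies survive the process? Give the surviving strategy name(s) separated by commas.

M, B

Column R is eliminated: C beats it against every remaining row (T: 10>9, M: 6>0, B: 1>-1).
For the Row player, M strictly dominates T on the remaining columns (L: 9>-5, C: 2>1); eliminate T.
Among the remaining strategies, none is strictly dominated by another pure strategy of the same player, so the elimination stops.
Surviving strategies — the Row player: {M, B}; the Column player: {L, C}.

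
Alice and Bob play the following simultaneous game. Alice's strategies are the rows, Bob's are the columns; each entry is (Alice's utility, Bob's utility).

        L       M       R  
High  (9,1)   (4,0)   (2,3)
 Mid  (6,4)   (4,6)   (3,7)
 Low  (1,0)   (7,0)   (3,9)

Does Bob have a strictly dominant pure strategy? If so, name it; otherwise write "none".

R vs L: High: 3>1, Mid: 7>4, Low: 9>0.
R vs M: High: 3>0, Mid: 7>6, Low: 9>0.
R strictly beats every other strategy against every opponent action, so it is strictly dominant.

R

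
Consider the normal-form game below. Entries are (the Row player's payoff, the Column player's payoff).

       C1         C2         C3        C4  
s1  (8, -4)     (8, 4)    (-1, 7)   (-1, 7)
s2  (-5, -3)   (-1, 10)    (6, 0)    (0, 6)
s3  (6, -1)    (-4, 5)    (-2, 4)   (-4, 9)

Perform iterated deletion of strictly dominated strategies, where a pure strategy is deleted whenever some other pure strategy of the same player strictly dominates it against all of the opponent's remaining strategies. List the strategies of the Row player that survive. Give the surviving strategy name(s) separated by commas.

s1, s2

For the Row player, s1 strictly dominates s3 on the remaining columns (C1: 8>6, C2: 8>-4, C3: -1>-2, C4: -1>-4); eliminate s3.
Column C1 is eliminated: C2 beats it against every remaining row (s1: 4>-4, s2: 10>-3).
Among the remaining strategies, none is strictly dominated by another pure strategy of the same player, so the elimination stops.
Surviving strategies — the Row player: {s1, s2}; the Column player: {C2, C3, C4}.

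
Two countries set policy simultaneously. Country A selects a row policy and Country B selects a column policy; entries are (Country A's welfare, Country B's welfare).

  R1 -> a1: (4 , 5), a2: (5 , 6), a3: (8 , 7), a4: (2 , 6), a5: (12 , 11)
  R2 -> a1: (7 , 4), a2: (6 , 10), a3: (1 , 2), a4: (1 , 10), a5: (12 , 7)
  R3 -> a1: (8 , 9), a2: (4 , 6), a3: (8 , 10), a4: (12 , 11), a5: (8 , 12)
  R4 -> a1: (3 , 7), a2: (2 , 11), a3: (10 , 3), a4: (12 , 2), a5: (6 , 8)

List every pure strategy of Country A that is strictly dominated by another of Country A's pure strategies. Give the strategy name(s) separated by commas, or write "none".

R1 is not dominated — it holds its own against R2 at a3 (8>1); R3 at a2 (5>4); R4 at a1 (4>3).
R2: no other strategy beats it everywhere (R1 at a1 (7>4); R3 at a2 (6>4); R4 at a1 (7>3)).
Nothing dominates R3: R1 at a1 (8>4); R2 at a1 (8>7); R4 at a1 (8>3).
Nothing dominates R4: R1 at a3 (10>8); R2 at a3 (10>1); R3 at a3 (10>8).

none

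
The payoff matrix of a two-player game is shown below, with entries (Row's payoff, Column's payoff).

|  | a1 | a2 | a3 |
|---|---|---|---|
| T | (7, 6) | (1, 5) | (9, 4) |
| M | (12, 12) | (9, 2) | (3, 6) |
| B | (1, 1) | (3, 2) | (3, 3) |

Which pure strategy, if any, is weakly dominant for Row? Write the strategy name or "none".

none

T fails to dominate M at a1 (7<12).
M fails to dominate T at a3 (3<9).
B fails to dominate T at a1 (1<7).
No single strategy dominates all the others.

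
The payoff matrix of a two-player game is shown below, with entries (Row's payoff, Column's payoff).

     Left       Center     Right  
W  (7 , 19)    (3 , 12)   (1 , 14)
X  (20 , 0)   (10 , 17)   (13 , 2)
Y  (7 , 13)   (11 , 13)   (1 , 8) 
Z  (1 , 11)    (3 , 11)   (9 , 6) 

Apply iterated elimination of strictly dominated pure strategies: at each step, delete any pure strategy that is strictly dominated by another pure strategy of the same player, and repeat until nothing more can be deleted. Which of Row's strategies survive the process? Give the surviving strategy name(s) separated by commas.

Row's strategy W is strictly dominated by X (Left: 20>7, Center: 10>3, Right: 13>1) and is removed.
For Row, X strictly dominates Z on the remaining columns (Left: 20>1, Center: 10>3, Right: 13>9); eliminate Z.
Column Right is eliminated: Center beats it against every remaining row (X: 17>2, Y: 13>8).
Among the remaining strategies, none is strictly dominated by another pure strategy of the same player, so the elimination stops.
Surviving strategies — Row: {X, Y}; Column: {Left, Center}.

X, Y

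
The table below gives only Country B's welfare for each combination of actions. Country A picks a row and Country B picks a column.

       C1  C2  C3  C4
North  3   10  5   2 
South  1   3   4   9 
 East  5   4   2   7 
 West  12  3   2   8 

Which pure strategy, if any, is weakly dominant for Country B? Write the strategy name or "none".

C1 fails to dominate C2 at North (3<10).
C2 fails to dominate C1 at East (4<5).
C3 fails to dominate C1 at East (2<5).
C4 fails to dominate C1 at North (2<3).
No single strategy dominates all the others.

none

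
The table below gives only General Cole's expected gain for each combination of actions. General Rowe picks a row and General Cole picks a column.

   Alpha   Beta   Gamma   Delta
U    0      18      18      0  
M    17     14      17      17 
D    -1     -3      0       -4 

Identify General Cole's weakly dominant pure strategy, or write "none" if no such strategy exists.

Gamma

Gamma vs Alpha: U: 18>0, M: 17=17, D: 0>-1.
Gamma vs Beta: U: 18=18, M: 17>14, D: 0>-3.
Gamma vs Delta: U: 18>0, M: 17=17, D: 0>-4.
Gamma is at least as good as every other strategy against every opponent action, so it is weakly dominant.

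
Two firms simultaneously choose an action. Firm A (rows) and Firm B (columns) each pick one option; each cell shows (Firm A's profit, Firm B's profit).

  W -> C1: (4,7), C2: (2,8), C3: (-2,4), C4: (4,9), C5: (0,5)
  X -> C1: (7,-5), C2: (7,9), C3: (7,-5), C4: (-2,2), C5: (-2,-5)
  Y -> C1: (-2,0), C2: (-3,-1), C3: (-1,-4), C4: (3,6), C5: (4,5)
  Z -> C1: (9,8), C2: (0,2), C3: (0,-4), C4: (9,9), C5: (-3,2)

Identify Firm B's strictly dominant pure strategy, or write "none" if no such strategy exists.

none

C1 fails to dominate C2 at W (7<8).
C2 fails to dominate C1 at Y (-1<0).
C3 fails to dominate C1 at W (4<7).
C4 fails to dominate C2 at X (2<9).
C5 fails to dominate C1 at W (5<7).
No single strategy dominates all the others.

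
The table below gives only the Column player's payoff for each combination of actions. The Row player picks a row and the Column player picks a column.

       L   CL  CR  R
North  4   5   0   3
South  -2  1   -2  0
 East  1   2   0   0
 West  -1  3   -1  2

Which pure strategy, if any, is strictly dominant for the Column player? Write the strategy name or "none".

CL

CL vs L: North: 5>4, South: 1>-2, East: 2>1, West: 3>-1.
CL vs CR: North: 5>0, South: 1>-2, East: 2>0, West: 3>-1.
CL vs R: North: 5>3, South: 1>0, East: 2>0, West: 3>2.
CL strictly beats every other strategy against every opponent action, so it is strictly dominant.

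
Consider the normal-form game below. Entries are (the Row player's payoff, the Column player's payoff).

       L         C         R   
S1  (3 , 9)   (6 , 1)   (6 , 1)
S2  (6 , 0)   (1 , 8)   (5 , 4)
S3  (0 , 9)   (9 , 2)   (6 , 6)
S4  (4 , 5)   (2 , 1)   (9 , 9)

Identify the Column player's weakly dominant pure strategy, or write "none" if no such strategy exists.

L fails to dominate C at S2 (0<8).
C fails to dominate L at S1 (1<9).
R fails to dominate L at S1 (1<9).
No single strategy dominates all the others.

none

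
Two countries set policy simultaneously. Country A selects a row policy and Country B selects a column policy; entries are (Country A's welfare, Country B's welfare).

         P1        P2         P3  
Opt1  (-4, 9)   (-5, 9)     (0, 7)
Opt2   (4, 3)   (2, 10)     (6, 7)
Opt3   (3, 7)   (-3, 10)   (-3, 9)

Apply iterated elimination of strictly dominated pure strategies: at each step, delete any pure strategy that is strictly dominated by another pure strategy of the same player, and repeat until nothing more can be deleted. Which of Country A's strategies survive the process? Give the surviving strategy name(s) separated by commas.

Opt2

For Country A, Opt2 strictly dominates Opt1 on the remaining columns (P1: 4>-4, P2: 2>-5, P3: 6>0); eliminate Opt1.
For Country A, Opt2 strictly dominates Opt3 on the remaining columns (P1: 4>3, P2: 2>-3, P3: 6>-3); eliminate Opt3.
For Country B, P2 strictly dominates P1 on the remaining rows (Opt2: 10>3); eliminate P1.
Country B's strategy P3 is strictly dominated by P2 (Opt2: 10>7) and is removed.
Among the remaining strategies, none is strictly dominated by another pure strategy of the same player, so the elimination stops.
Surviving strategies — Country A: {Opt2}; Country B: {P2}.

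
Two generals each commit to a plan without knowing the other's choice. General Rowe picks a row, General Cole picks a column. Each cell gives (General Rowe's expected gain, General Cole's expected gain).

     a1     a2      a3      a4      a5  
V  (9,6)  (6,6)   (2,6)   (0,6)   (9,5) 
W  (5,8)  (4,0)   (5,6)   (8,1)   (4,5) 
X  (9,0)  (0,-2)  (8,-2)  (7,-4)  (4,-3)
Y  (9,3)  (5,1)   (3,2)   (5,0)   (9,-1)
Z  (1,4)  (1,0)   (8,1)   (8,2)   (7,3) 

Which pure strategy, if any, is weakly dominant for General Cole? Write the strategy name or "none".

a1

a1 vs a2: V: 6=6, W: 8>0, X: 0>-2, Y: 3>1, Z: 4>0.
a1 vs a3: V: 6=6, W: 8>6, X: 0>-2, Y: 3>2, Z: 4>1.
a1 vs a4: V: 6=6, W: 8>1, X: 0>-4, Y: 3>0, Z: 4>2.
a1 vs a5: V: 6>5, W: 8>5, X: 0>-3, Y: 3>-1, Z: 4>3.
a1 is at least as good as every other strategy against every opponent action, so it is weakly dominant.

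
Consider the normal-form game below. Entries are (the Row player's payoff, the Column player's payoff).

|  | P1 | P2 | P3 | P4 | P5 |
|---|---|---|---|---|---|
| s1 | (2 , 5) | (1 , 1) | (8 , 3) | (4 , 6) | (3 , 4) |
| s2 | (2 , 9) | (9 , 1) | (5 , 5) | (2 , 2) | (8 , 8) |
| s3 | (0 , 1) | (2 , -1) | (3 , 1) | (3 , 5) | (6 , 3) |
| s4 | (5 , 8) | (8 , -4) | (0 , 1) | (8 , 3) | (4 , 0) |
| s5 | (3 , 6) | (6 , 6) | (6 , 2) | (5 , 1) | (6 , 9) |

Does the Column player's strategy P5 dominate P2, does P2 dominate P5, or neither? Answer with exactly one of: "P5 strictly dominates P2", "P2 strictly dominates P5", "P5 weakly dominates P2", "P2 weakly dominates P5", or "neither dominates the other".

P5's payoffs vs P2's, by the Row player's action — s1: 4>1, s2: 8>1, s3: 3>-1, s4: 0>-4, s5: 9>6.
P5 gives a strictly higher payoff against each opponent action, so P5 strictly dominates P2.

P5 strictly dominates P2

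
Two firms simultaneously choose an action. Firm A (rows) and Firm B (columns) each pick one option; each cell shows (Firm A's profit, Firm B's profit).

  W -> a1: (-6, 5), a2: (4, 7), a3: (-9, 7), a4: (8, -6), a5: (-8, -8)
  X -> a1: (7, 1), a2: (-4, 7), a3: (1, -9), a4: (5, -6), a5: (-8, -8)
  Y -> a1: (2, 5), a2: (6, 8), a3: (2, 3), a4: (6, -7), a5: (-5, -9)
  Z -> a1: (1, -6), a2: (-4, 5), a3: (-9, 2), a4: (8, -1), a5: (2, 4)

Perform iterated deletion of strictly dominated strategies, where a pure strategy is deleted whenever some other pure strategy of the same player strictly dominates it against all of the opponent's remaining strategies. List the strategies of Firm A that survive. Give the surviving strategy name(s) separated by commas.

Y

For Firm B, a2 strictly dominates a1 on the remaining rows (W: 7>5, X: 7>1, Y: 8>5, Z: 5>-6); eliminate a1.
Firm A's strategy X is strictly dominated by Y (a2: 6>-4, a3: 2>1, a4: 6>5, a5: -5>-8) and is removed.
Column a4 is eliminated: a2 beats it against every remaining row (W: 7>-6, Y: 8>-7, Z: 5>-1).
For Firm A, Y strictly dominates W on the remaining columns (a2: 6>4, a3: 2>-9, a5: -5>-8); eliminate W.
Firm B's strategy a3 is strictly dominated by a2 (Y: 8>3, Z: 5>2) and is removed.
Firm B's strategy a5 is strictly dominated by a2 (Y: 8>-9, Z: 5>4) and is removed.
For Firm A, Y strictly dominates Z on the remaining columns (a2: 6>-4); eliminate Z.
Among the remaining strategies, none is strictly dominated by another pure strategy of the same player, so the elimination stops.
Surviving strategies — Firm A: {Y}; Firm B: {a2}.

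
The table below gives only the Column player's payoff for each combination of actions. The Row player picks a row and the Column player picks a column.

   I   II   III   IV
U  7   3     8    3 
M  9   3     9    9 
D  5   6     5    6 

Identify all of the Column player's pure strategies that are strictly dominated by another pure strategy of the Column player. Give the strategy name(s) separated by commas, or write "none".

I: no other strategy beats it everywhere (II at U (7>3); III at M (9=9); IV at U (7>3)).
II is not dominated — it holds its own against I at D (6>5); III at D (6>5); IV at U (3=3).
Nothing dominates III: I at U (8>7); II at U (8>3); IV at U (8>3).
IV: no other strategy beats it everywhere (I at M (9=9); II at U (3=3); III at M (9=9)).

none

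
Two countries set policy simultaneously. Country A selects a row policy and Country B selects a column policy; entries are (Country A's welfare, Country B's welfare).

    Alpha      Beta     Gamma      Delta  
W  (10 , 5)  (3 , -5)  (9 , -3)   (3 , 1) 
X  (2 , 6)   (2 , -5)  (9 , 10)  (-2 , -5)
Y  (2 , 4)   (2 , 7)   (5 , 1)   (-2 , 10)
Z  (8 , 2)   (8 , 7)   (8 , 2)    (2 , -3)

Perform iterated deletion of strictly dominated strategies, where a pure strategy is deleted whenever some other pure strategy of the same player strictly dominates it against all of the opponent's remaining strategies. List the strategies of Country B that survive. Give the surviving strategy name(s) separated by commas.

Country A's strategy Y is strictly dominated by W (Alpha: 10>2, Beta: 3>2, Gamma: 9>5, Delta: 3>-2) and is removed.
Country B's strategy Delta is strictly dominated by Alpha (W: 5>1, X: 6>-5, Z: 2>-3) and is removed.
Among the remaining strategies, none is strictly dominated by another pure strategy of the same player, so the elimination stops.
Surviving strategies — Country A: {W, X, Z}; Country B: {Alpha, Beta, Gamma}.

Alpha, Beta, Gamma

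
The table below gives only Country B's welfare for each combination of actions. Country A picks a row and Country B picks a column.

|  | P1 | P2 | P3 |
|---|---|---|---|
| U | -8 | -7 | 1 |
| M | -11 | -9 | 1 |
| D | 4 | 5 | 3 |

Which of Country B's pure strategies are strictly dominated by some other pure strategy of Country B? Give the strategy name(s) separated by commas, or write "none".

P1 is strictly dominated by P2 (U: -7>-8, M: -9>-11, D: 5>4).
P2 is not dominated — it holds its own against P1 at U (-7>-8); P3 at D (5>3).
Nothing dominates P3: P1 at U (1>-8); P2 at U (1>-7).

P1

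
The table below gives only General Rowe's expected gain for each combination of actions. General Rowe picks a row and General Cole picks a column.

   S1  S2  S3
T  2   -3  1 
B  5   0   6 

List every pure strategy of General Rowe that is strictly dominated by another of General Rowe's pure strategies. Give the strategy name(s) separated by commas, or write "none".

T

T is strictly dominated by B (S1: 5>2, S2: 0>-3, S3: 6>1).
Nothing dominates B: T at S1 (5>2).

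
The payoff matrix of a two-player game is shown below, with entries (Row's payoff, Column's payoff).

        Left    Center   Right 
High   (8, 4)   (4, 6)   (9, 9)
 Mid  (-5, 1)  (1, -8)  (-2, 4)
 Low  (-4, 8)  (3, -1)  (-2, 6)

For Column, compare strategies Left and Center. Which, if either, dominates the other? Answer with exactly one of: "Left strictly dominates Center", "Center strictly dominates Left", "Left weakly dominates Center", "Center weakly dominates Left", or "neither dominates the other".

neither dominates the other

Compare Left to Center across every action of Row: High: 4<6, Mid: 1>-8, Low: 8>-1.
Left does better at Mid, Low but worse at High; neither strategy dominates the other.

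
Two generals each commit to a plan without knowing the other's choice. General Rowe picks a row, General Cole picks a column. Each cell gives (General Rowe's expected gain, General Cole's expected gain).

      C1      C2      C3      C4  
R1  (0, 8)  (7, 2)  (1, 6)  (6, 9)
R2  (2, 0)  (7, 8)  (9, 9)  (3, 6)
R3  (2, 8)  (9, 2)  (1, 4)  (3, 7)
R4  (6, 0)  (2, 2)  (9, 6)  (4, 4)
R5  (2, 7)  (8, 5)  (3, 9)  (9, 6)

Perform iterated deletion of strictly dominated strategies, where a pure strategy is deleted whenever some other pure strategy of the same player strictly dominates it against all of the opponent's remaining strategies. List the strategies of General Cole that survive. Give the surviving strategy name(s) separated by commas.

C3

General Rowe's strategy R1 is strictly dominated by R5 (C1: 2>0, C2: 8>7, C3: 3>1, C4: 9>6) and is removed.
General Cole's strategy C2 is strictly dominated by C3 (R2: 9>8, R3: 4>2, R4: 6>2, R5: 9>5) and is removed.
Row R3 is eliminated: R4 beats it against every remaining column (C1: 6>2, C3: 9>1, C4: 4>3).
Column C1 is eliminated: C3 beats it against every remaining row (R2: 9>0, R4: 6>0, R5: 9>7).
General Cole's strategy C4 is strictly dominated by C3 (R2: 9>6, R4: 6>4, R5: 9>6) and is removed.
General Rowe's strategy R5 is strictly dominated by R2 (C3: 9>3) and is removed.
Among the remaining strategies, none is strictly dominated by another pure strategy of the same player, so the elimination stops.
Surviving strategies — General Rowe: {R2, R4}; General Cole: {C3}.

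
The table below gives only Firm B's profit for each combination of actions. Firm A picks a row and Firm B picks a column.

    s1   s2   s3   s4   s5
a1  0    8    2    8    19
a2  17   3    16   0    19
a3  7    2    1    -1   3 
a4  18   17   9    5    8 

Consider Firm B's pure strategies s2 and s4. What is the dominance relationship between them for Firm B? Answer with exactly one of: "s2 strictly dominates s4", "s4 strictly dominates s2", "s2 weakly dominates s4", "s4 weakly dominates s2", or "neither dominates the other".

s2 weakly dominates s4

Compare s2 to s4 across every action of Firm A: a1: 8=8, a2: 3>0, a3: 2>-1, a4: 17>5.
s2 is at least as good everywhere and strictly better somewhere (tied only at a1), so s2 weakly but not strictly dominates s4.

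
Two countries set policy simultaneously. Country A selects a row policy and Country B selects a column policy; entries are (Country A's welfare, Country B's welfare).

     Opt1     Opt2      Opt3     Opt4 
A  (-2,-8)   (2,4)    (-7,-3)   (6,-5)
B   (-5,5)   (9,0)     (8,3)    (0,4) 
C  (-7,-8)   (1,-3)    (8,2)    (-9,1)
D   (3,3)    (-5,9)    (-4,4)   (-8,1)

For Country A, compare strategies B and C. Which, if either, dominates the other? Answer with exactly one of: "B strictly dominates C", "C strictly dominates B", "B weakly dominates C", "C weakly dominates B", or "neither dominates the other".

B's payoffs vs C's, by Country B's action — Opt1: -5>-7, Opt2: 9>1, Opt3: 8=8, Opt4: 0>-9.
B is at least as good everywhere and strictly better somewhere (tied only at Opt3), so B weakly but not strictly dominates C.

B weakly dominates C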